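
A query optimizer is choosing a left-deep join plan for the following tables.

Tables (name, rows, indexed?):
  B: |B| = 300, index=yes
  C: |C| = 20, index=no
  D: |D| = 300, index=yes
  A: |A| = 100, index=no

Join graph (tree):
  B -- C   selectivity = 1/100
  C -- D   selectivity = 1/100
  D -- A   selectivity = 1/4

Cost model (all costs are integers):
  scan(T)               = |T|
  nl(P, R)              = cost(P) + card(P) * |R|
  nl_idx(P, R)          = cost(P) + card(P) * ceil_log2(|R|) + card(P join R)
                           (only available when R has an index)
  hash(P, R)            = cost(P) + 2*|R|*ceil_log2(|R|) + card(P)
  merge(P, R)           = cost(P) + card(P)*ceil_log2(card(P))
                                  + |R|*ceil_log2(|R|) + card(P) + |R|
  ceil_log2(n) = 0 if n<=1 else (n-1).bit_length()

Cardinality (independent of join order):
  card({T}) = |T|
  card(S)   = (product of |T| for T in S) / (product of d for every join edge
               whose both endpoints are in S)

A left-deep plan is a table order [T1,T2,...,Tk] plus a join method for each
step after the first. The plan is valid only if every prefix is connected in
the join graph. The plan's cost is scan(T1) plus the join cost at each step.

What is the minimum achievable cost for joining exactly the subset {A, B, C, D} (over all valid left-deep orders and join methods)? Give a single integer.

2560

Selinger DP over subsets of {A,B,C,D}:
  {B}: scan cost=300, card=300
  {C}: scan cost=20, card=20
  {D}: scan cost=300, card=300
  {A}: scan cost=100, card=100
  {BC}: card=60; try (B,nl_idx)→260, (C,hash)→800, (B,merge)→3140, (C,merge)→3420, (B,hash)→5440, (B,nl)→6020 …(+1); best=260 via (B,nl_idx)
  {CD}: card=60; try (D,nl_idx)→260, (C,hash)→800, (D,merge)→3140, (C,merge)→3420, (D,hash)→5440, (D,nl)→6020 …(+1); best=260 via (D,nl_idx)
  {AD}: card=7500; try (A,hash)→2000, (D,merge)→3900, (A,merge)→4100, (D,hash)→5600, (D,nl_idx)→8500, (D,nl)→30100 …(+1); best=2000 via (A,hash)
  {BCD}: card=180; try (D,nl_idx)→980, (B,nl_idx)→980, (D,merge)→3680, (B,merge)→3680, (D,hash)→5720, (B,hash)→5720 …(+2); best=980 via (D,nl_idx)
  {ACD}: card=1500; try (A,merge)→1480, (A,hash)→1720, (A,nl)→6260, (C,hash)→9700, (C,merge)→107120, (C,nl)→152000; best=1480 via (A,merge)
  {ABCD}: card=4500; try (A,hash)→2560, (A,merge)→3400, (B,hash)→8380, (A,nl)→18980, (B,nl_idx)→19480, (B,merge)→22480 …(+1); best=2560 via (A,hash)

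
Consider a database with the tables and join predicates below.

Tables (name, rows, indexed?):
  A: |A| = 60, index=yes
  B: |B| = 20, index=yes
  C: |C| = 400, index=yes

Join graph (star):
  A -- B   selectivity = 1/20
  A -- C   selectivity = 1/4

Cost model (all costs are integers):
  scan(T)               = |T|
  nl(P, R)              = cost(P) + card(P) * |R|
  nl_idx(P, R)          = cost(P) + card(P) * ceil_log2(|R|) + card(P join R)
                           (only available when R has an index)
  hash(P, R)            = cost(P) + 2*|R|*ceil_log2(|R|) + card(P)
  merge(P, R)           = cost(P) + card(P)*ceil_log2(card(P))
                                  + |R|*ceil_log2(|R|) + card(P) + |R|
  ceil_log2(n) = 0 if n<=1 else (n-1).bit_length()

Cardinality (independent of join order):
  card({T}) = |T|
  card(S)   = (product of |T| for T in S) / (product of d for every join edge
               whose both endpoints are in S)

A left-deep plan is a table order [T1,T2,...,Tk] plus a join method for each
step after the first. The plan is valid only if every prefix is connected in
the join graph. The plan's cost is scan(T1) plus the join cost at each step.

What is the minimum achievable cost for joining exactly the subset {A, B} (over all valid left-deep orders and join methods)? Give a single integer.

Selinger DP over subsets of {A,B}:
  {A}: scan cost=60, card=60
  {B}: scan cost=20, card=20
  {AB}: card=60; try (A,nl_idx)→200, (B,hash)→320, (B,nl_idx)→420, (A,merge)→560, (B,merge)→600, (A,hash)→760 …(+2); best=200 via (A,nl_idx)

200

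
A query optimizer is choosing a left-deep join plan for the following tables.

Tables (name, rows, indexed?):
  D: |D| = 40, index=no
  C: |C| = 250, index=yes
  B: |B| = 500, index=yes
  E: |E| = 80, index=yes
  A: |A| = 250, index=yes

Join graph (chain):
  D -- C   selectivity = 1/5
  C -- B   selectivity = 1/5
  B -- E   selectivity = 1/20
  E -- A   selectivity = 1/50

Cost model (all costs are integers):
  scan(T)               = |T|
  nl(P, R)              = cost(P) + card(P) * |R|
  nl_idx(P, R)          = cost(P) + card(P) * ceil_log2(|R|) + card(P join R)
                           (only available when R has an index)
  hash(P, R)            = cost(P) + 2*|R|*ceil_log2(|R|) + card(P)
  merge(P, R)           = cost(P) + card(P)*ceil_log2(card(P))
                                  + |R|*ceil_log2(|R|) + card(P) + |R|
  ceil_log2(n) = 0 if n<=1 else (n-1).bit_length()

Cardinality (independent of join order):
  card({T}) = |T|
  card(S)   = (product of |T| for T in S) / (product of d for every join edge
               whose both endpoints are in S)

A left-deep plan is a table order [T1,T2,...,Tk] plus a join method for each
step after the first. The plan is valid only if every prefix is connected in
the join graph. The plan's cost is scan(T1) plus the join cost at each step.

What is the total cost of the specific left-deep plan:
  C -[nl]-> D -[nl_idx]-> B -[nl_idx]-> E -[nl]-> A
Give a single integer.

step 1: scan C: cost=250, card=250
step 2: join D via nl
    card(P join D) = 250*40/(5) = 2000
    cost = 250 + 250*40 = 10250
step 3: join B via nl_idx
    card(P join B) = 2000*500/(5) = 200000
    cost = 10250 + 2000*9 + 200000 = 228250
step 4: join E via nl_idx
    card(P join E) = 200000*80/(20) = 800000
    cost = 228250 + 200000*7 + 800000 = 2428250
step 5: join A via nl
    card(P join A) = 800000*250/(50) = 4000000
    cost = 2428250 + 800000*250 = 202428250

202428250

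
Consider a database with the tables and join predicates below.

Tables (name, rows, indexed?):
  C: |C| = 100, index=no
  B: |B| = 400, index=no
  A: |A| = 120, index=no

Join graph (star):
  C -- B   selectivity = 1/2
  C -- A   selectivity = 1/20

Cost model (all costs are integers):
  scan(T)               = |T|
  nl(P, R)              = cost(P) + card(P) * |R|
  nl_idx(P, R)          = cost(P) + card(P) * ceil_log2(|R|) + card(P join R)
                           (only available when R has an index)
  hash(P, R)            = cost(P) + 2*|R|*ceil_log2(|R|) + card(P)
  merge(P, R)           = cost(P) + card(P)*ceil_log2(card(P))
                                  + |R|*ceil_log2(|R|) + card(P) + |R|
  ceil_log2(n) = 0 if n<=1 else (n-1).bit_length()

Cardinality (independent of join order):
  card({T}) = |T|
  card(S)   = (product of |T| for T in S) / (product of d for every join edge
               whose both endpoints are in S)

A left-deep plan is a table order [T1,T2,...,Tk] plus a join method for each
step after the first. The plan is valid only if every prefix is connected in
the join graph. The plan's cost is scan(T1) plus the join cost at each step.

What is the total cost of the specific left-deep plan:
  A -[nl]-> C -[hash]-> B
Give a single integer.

step 1: scan A: cost=120, card=120
step 2: join C via nl
    card(P join C) = 120*100/(20) = 600
    cost = 120 + 120*100 = 12120
step 3: join B via hash
    card(P join B) = 600*400/(2) = 120000
    cost = 12120 + 2*400*9 + 600 = 19920

19920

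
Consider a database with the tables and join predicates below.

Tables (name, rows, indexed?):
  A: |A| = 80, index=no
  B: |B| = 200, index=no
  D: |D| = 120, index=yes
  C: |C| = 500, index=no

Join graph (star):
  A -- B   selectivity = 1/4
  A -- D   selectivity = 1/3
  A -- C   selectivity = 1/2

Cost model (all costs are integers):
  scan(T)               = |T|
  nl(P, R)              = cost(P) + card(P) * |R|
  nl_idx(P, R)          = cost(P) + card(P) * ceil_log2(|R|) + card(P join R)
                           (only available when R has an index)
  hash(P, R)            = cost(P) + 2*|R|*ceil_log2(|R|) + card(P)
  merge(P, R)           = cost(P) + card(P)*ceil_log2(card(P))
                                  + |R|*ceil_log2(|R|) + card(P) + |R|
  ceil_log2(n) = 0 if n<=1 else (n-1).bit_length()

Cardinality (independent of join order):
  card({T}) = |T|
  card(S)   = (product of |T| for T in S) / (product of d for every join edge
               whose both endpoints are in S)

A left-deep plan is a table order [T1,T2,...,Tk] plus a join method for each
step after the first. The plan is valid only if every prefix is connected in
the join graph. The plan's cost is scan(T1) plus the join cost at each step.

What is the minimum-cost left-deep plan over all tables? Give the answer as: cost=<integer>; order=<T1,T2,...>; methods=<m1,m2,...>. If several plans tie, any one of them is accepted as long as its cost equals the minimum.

cost=176200; order=B,A,D,C; methods=hash,hash,hash

Selinger DP (subsets sized 1..n):
  {A}: scan cost=80, card=80
  {B}: scan cost=200, card=200
  {D}: scan cost=120, card=120
  {C}: scan cost=500, card=500
  {AB}: card=4000; try (A,hash)→1520, (B,merge)→2520, (A,merge)→2640, (B,hash)→3360, (B,nl)→16080, (A,nl)→16200; best=1520 via (A,hash)
  {AD}: card=3200; try (A,hash)→1360, (D,merge)→1680, (A,merge)→1720, (D,hash)→1840, (D,nl_idx)→3840, (D,nl)→9680 …(+1); best=1360 via (A,hash)
  {AC}: card=20000; try (A,hash)→2120, (C,merge)→5720, (A,merge)→6140, (C,hash)→9160, (C,nl)→40080, (A,nl)→40500; best=2120 via (A,hash)
  {ABD}: card=160000; try (D,hash)→7200, (B,hash)→7760, (B,merge)→44760, (D,merge)→54480, (D,nl_idx)→189520, (D,nl)→481520 …(+1); best=7200 via (D,hash)
  {ABC}: card=1000000; try (C,hash)→14520, (B,hash)→25320, (C,merge)→58520, (B,merge)→323920, (C,nl)→2001520, (B,nl)→4002120; best=14520 via (C,hash)
  {ACD}: card=800000; try (C,hash)→13560, (D,hash)→23800, (C,merge)→47960, (D,merge)→323080, (D,nl_idx)→942120, (C,nl)→1601360 …(+1); best=13560 via (C,hash)
  {ABCD}: card=40000000; try (C,hash)→176200, (B,hash)→816760, (D,hash)→1016200, (C,merge)→3052200, (B,merge)→16815360, (D,merge)→21015480 …(+4); best=176200 via (C,hash)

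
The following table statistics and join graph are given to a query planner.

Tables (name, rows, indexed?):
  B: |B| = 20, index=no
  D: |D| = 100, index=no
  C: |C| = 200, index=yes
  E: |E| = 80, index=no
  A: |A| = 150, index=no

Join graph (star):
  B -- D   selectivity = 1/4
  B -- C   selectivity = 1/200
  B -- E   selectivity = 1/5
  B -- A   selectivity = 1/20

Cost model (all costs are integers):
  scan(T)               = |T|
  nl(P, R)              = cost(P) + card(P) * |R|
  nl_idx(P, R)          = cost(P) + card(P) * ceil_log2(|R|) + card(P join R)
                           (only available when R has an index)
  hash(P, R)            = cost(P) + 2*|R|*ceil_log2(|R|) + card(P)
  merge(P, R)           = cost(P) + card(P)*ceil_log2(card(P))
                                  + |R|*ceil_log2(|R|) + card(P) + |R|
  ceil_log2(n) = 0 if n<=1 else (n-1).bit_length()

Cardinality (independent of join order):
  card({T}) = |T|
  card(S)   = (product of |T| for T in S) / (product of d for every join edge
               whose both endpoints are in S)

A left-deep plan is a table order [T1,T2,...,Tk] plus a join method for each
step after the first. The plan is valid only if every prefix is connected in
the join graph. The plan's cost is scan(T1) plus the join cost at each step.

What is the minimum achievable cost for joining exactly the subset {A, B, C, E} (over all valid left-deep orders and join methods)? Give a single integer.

Selinger DP over subsets of {A,B,C,E}:
  {B}: scan cost=20, card=20
  {C}: scan cost=200, card=200
  {E}: scan cost=80, card=80
  {A}: scan cost=150, card=150
  {BC}: card=20; try (C,nl_idx)→200, (B,hash)→600, (C,merge)→1940, (B,merge)→2120, (C,hash)→3240, (C,nl)→4020 …(+1); best=200 via (C,nl_idx)
  {BE}: card=320; try (B,hash)→360, (E,merge)→780, (B,merge)→840, (E,hash)→1160, (E,nl)→1620, (B,nl)→1680; best=360 via (B,hash)
  {AB}: card=150; try (B,hash)→500, (A,merge)→1490, (B,merge)→1620, (A,hash)→2440, (A,nl)→3020, (B,nl)→3150; best=500 via (B,hash)
  {BCE}: card=320; try (E,merge)→960, (E,hash)→1340, (E,nl)→1800, (C,nl_idx)→3240, (C,hash)→3880, (C,merge)→5360 …(+1); best=960 via (E,merge)
  {ABC}: card=150; try (A,merge)→1670, (C,nl_idx)→1850, (A,hash)→2620, (A,nl)→3200, (C,merge)→3650, (C,hash)→3850 …(+1); best=1670 via (A,merge)
  {ABE}: card=2400; try (E,hash)→1770, (E,merge)→2490, (A,hash)→3080, (A,merge)→4910, (E,nl)→12500, (A,nl)→48360; best=1770 via (E,hash)
  {ABCE}: card=2400; try (E,hash)→2940, (E,merge)→3660, (A,hash)→3680, (A,merge)→5510, (C,hash)→7370, (E,nl)→13670 …(+4); best=2940 via (E,hash)

2940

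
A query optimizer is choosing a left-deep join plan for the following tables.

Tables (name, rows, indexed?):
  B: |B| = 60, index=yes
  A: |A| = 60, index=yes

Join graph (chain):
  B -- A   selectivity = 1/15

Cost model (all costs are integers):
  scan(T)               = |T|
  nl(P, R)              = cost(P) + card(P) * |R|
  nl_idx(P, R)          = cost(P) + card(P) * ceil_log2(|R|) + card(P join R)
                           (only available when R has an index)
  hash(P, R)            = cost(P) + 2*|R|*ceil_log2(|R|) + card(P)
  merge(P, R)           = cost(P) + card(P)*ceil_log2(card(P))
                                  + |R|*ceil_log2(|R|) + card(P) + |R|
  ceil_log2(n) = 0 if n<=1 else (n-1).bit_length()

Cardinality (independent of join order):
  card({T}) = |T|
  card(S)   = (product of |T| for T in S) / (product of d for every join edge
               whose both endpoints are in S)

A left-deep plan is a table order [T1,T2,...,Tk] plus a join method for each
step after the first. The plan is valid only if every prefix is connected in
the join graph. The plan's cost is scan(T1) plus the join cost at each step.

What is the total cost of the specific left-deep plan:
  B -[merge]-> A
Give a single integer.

900

step 1: scan B: cost=60, card=60
step 2: join A via merge
    card(P join A) = 60*60/(15) = 240
    cost = 60 + 60*6 + 60*6 + 60 + 60 = 900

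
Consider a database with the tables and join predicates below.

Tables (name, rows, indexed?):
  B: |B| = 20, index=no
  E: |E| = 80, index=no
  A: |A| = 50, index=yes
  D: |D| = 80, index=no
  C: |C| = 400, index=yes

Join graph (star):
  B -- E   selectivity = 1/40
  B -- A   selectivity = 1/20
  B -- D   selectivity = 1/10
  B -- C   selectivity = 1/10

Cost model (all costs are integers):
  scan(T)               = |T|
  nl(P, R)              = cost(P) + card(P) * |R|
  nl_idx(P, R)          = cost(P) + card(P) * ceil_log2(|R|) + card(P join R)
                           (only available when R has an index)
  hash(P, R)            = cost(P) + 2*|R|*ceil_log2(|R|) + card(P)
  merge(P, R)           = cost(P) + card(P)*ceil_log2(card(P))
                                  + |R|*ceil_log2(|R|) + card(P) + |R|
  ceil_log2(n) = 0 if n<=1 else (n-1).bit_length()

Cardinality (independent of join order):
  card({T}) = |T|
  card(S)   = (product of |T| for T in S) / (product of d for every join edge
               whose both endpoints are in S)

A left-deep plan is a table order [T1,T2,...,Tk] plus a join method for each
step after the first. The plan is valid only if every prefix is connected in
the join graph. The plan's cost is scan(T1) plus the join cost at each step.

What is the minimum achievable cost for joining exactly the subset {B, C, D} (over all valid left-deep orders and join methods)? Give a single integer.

2920

Selinger DP over subsets of {B,C,D}:
  {B}: scan cost=20, card=20
  {D}: scan cost=80, card=80
  {C}: scan cost=400, card=400
  {BD}: card=160; try (B,hash)→360, (D,merge)→780, (B,merge)→840, (D,hash)→1160, (D,nl)→1620, (B,nl)→1680; best=360 via (B,hash)
  {BC}: card=800; try (C,nl_idx)→1000, (B,hash)→1000, (C,merge)→4140, (B,merge)→4520, (C,hash)→7240, (C,nl)→8020 …(+1); best=1000 via (C,nl_idx)
  {BCD}: card=6400; try (D,hash)→2920, (C,merge)→5800, (C,hash)→7720, (C,nl_idx)→8200, (D,merge)→10440, (C,nl)→64360 …(+1); best=2920 via (D,hash)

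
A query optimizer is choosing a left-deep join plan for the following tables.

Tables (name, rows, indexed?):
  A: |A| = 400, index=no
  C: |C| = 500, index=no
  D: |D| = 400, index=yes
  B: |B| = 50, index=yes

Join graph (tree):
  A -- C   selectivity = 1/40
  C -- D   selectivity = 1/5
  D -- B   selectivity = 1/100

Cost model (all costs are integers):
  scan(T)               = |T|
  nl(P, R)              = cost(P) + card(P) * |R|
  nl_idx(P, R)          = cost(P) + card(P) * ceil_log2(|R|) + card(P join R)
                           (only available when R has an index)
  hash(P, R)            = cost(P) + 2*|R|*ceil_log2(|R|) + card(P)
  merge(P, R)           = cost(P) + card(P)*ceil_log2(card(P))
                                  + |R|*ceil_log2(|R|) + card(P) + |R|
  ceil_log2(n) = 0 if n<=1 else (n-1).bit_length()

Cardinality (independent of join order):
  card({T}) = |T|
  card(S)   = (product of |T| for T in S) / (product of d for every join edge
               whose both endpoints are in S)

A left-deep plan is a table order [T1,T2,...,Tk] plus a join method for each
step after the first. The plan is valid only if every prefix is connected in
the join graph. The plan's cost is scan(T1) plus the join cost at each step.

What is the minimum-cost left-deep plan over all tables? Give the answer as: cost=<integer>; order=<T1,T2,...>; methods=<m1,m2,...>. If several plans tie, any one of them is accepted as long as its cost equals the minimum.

Selinger DP (subsets sized 1..n):
  {A}: scan cost=400, card=400
  {C}: scan cost=500, card=500
  {D}: scan cost=400, card=400
  {B}: scan cost=50, card=50
  {AC}: card=5000; try (A,hash)→8200, (C,merge)→9400, (A,merge)→9500, (C,hash)→9800, (C,nl)→200400, (A,nl)→200500; best=8200 via (A,hash)
  {CD}: card=40000; try (D,hash)→8200, (C,merge)→9400, (D,merge)→9500, (C,hash)→9800, (D,nl_idx)→45000, (C,nl)→200400 …(+1); best=8200 via (D,hash)
  {BD}: card=200; try (D,nl_idx)→700, (B,hash)→1400, (B,nl_idx)→3000, (D,merge)→4400, (B,merge)→4750, (D,hash)→7300 …(+2); best=700 via (D,nl_idx)
  {ACD}: card=400000; try (D,hash)→20400, (A,hash)→55400, (D,merge)→82200, (D,nl_idx)→453200, (A,merge)→692200, (D,nl)→2008200 …(+1); best=20400 via (D,hash)
  {BCD}: card=20000; try (C,merge)→7500, (C,hash)→9900, (B,hash)→48800, (C,nl)→100700, (B,nl_idx)→268200, (B,merge)→688550 …(+1); best=7500 via (C,merge)
  {ABCD}: card=200000; try (A,hash)→34700, (A,merge)→331500, (B,hash)→421000, (B,nl_idx)→2620400, (A,nl)→8007500, (B,merge)→8020750 …(+1); best=34700 via (A,hash)

cost=34700; order=B,D,C,A; methods=nl_idx,merge,hash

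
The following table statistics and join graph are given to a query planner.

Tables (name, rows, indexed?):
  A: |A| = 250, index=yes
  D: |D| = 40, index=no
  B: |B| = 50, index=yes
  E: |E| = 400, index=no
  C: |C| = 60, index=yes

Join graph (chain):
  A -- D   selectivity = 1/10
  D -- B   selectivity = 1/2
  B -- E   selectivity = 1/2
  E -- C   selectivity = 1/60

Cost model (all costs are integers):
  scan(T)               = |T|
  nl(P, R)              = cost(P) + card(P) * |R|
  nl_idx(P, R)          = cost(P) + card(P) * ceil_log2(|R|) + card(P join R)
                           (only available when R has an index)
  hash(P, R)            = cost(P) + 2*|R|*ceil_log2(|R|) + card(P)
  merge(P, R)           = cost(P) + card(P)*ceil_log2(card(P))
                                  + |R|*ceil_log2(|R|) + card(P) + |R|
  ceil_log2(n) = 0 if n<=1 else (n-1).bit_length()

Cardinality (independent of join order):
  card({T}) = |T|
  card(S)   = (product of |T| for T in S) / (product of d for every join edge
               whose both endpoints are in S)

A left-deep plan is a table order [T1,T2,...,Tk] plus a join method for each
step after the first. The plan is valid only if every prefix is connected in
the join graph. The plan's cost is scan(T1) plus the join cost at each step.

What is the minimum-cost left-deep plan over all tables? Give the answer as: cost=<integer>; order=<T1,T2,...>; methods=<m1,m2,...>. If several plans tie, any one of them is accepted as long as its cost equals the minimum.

Selinger DP (subsets sized 1..n):
  {A}: scan cost=250, card=250
  {D}: scan cost=40, card=40
  {B}: scan cost=50, card=50
  {E}: scan cost=400, card=400
  {C}: scan cost=60, card=60
  {AD}: card=1000; try (D,hash)→980, (A,nl_idx)→1360, (A,merge)→2570, (D,merge)→2780, (A,hash)→4080, (A,nl)→10040 …(+1); best=980 via (D,hash)
  {BD}: card=1000; try (D,hash)→580, (B,merge)→670, (D,merge)→680, (B,hash)→680, (B,nl_idx)→1280, (B,nl)→2040 …(+1); best=580 via (D,hash)
  {BE}: card=10000; try (B,hash)→1400, (E,merge)→4400, (B,merge)→4750, (E,hash)→7300, (B,nl_idx)→12800, (E,nl)→20050 …(+1); best=1400 via (B,hash)
  {CE}: card=400; try (C,hash)→1520, (C,nl_idx)→3200, (E,merge)→4480, (C,merge)→4820, (E,hash)→7320, (E,nl)→24060 …(+1); best=1520 via (C,hash)
  {ABD}: card=25000; try (B,hash)→2580, (A,hash)→5580, (B,merge)→12330, (A,merge)→13830, (B,nl_idx)→31980, (A,nl_idx)→33580 …(+2); best=2580 via (B,hash)
  {BDE}: card=200000; try (E,hash)→8780, (D,hash)→11880, (E,merge)→15580, (D,merge)→151680, (E,nl)→400580, (D,nl)→401400; best=8780 via (E,hash)
  {BCE}: card=10000; try (B,hash)→2520, (B,merge)→5870, (C,hash)→12120, (B,nl_idx)→13920, (B,nl)→21520, (C,nl_idx)→71400 …(+2); best=2520 via (B,hash)
  {ABDE}: card=5000000; try (E,hash)→34780, (A,hash)→212780, (E,merge)→406580, (A,merge)→3811030, (A,nl_idx)→6608780, (E,nl)→10002580 …(+1); best=34780 via (E,hash)
  {BCDE}: card=200000; try (D,hash)→13000, (D,merge)→152800, (C,hash)→209500, (D,nl)→402520, (C,nl_idx)→1408780, (C,merge)→3809200 …(+1); best=13000 via (D,hash)
  {ABCDE}: card=5000000; try (A,hash)→217000, (A,merge)→3815250, (C,hash)→5035500, (A,nl_idx)→6613000, (C,nl_idx)→35034780, (A,nl)→50013000 …(+2); best=217000 via (A,hash)

cost=217000; order=E,C,B,D,A; methods=hash,hash,hash,hash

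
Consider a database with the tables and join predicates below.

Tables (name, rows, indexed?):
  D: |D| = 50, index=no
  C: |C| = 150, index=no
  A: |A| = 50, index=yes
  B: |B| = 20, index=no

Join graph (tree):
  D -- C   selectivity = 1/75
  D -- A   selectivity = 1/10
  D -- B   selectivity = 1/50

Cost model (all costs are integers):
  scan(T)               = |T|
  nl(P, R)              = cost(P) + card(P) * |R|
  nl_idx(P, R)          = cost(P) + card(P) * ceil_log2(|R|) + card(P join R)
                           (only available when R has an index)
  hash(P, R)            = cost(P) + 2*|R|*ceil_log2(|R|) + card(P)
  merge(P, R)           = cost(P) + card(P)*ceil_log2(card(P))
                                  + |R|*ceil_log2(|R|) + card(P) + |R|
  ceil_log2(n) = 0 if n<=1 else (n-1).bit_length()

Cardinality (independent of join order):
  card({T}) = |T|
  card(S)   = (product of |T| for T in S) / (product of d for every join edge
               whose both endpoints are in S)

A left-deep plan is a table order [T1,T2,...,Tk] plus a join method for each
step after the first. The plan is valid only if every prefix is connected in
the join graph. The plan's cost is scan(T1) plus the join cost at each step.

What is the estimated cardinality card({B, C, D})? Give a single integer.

40

Tables in S: B(20), C(150), D(50)
Edges inside S: D-C(d=75), D-B(d=50)
numerator = 20 * 150 * 50 = 150000
denominator = 75 * 50 = 3750
card(S) = 150000 / 3750 = 40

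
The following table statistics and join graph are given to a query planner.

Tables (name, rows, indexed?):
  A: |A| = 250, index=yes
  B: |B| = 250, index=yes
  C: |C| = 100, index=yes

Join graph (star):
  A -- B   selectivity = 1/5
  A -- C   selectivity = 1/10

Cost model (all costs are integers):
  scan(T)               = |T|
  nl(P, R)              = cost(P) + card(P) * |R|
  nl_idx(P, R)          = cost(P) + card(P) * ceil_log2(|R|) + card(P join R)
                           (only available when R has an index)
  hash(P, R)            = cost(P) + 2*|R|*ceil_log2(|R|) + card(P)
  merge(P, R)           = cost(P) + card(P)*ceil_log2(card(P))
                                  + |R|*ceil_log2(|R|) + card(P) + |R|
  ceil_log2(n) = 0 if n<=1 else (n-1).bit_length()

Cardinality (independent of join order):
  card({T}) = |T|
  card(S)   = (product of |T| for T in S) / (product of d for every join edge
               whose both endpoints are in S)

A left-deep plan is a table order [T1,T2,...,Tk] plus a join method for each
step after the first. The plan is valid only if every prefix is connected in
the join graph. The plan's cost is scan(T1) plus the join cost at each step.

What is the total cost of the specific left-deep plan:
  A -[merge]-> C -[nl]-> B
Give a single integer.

628300

step 1: scan A: cost=250, card=250
step 2: join C via merge
    card(P join C) = 250*100/(10) = 2500
    cost = 250 + 250*8 + 100*7 + 250 + 100 = 3300
step 3: join B via nl
    card(P join B) = 2500*250/(5) = 125000
    cost = 3300 + 2500*250 = 628300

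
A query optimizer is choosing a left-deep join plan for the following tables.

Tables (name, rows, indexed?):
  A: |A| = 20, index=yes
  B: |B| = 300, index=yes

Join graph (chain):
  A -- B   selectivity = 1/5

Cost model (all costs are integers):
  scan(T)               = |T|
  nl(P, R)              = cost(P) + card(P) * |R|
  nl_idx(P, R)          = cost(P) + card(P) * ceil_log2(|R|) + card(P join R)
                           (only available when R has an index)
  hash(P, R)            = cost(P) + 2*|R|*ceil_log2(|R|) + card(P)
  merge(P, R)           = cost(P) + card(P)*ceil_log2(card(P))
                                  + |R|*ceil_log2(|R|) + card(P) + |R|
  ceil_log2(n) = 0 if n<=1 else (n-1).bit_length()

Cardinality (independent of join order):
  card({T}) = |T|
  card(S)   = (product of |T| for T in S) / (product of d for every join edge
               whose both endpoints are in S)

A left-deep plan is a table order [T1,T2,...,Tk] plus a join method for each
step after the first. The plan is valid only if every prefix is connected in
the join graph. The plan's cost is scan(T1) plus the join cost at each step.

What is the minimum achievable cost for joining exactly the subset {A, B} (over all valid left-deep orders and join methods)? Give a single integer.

800

Selinger DP over subsets of {A,B}:
  {A}: scan cost=20, card=20
  {B}: scan cost=300, card=300
  {AB}: card=1200; try (A,hash)→800, (B,nl_idx)→1400, (A,nl_idx)→3000, (B,merge)→3140, (A,merge)→3420, (B,hash)→5440 …(+2); best=800 via (A,hash)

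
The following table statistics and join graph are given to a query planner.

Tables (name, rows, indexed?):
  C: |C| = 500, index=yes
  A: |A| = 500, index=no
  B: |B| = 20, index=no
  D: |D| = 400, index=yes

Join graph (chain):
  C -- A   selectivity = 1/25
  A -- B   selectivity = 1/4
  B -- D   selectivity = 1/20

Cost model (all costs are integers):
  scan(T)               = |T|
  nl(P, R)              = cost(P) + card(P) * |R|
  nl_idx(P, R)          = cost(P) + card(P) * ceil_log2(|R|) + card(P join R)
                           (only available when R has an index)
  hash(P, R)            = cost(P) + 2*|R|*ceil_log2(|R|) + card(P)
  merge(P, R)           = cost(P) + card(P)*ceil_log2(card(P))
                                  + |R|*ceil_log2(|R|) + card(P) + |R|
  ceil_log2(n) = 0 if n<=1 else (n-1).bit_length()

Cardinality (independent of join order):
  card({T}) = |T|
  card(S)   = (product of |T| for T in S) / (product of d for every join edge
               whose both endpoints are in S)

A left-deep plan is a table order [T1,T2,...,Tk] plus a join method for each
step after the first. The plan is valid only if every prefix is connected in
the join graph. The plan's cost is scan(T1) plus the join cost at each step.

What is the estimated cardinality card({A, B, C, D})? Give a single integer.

1000000

Tables in S: A(500), B(20), C(500), D(400)
Edges inside S: C-A(d=25), A-B(d=4), B-D(d=20)
numerator = 500 * 20 * 500 * 400 = 2000000000
denominator = 25 * 4 * 20 = 2000
card(S) = 2000000000 / 2000 = 1000000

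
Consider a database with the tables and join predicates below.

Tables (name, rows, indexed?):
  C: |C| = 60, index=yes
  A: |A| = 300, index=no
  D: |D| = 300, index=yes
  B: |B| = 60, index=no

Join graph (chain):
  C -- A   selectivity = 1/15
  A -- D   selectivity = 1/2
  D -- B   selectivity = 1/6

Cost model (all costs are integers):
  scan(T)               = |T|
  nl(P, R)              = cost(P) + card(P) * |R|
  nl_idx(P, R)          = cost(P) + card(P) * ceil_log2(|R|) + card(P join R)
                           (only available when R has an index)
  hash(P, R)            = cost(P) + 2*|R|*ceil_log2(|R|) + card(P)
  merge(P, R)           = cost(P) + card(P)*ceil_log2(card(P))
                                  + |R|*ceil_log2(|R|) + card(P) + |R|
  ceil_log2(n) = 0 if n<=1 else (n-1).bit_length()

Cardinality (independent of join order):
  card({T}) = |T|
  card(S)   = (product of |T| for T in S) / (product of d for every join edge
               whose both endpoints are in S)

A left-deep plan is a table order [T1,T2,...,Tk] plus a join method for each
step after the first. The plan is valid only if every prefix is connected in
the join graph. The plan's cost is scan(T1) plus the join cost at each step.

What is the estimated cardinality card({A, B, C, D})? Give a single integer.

Tables in S: A(300), B(60), C(60), D(300)
Edges inside S: C-A(d=15), A-D(d=2), D-B(d=6)
numerator = 300 * 60 * 60 * 300 = 324000000
denominator = 15 * 2 * 6 = 180
card(S) = 324000000 / 180 = 1800000

1800000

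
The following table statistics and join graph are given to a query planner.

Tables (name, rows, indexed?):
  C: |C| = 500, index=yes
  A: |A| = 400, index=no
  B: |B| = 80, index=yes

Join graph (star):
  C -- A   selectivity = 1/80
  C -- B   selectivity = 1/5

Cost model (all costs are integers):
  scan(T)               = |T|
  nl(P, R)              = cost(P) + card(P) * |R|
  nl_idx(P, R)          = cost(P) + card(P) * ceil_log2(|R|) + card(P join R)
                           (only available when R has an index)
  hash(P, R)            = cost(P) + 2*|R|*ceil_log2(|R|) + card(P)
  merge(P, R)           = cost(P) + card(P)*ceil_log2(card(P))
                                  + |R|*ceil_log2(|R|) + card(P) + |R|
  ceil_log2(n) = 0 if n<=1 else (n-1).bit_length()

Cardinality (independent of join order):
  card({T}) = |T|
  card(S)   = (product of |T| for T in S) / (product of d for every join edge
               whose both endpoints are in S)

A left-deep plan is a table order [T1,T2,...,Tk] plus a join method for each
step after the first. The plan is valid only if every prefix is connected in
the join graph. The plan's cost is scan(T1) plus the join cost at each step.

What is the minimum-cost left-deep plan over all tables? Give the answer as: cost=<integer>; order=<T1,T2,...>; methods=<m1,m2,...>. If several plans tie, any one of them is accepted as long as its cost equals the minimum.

Selinger DP (subsets sized 1..n):
  {C}: scan cost=500, card=500
  {A}: scan cost=400, card=400
  {B}: scan cost=80, card=80
  {AC}: card=2500; try (C,nl_idx)→6500, (A,hash)→8200, (C,merge)→9400, (A,merge)→9500, (C,hash)→9800, (C,nl)→200400 …(+1); best=6500 via (C,nl_idx)
  {BC}: card=8000; try (B,hash)→2120, (C,merge)→5720, (B,merge)→6140, (C,nl_idx)→8800, (C,hash)→9160, (B,nl_idx)→12000 …(+2); best=2120 via (B,hash)
  {ABC}: card=40000; try (B,hash)→10120, (A,hash)→17320, (B,merge)→39640, (B,nl_idx)→64000, (A,merge)→118120, (B,nl)→206500 …(+1); best=10120 via (B,hash)

cost=10120; order=A,C,B; methods=nl_idx,hash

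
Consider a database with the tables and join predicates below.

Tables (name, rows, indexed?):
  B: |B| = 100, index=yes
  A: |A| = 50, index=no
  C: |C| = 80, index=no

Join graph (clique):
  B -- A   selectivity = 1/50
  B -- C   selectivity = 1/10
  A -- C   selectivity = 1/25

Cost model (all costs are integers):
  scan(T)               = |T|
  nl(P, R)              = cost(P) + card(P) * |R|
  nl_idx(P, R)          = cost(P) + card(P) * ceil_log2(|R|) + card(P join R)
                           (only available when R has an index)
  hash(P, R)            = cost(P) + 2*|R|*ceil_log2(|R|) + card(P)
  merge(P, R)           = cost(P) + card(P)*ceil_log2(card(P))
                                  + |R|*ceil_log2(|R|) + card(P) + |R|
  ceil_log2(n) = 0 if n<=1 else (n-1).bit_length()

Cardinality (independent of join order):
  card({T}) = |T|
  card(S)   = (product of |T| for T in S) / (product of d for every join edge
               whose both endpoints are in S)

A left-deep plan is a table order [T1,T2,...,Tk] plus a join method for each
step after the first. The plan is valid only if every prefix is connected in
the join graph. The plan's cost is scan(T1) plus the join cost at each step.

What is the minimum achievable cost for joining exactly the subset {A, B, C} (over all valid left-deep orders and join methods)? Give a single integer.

1720

Selinger DP over subsets of {A,B,C}:
  {B}: scan cost=100, card=100
  {A}: scan cost=50, card=50
  {C}: scan cost=80, card=80
  {AB}: card=100; try (B,nl_idx)→500, (A,hash)→800, (B,merge)→1200, (A,merge)→1250, (B,hash)→1500, (B,nl)→5050 …(+1); best=500 via (B,nl_idx)
  {BC}: card=800; try (C,hash)→1320, (B,nl_idx)→1440, (B,merge)→1520, (C,merge)→1540, (B,hash)→1560, (B,nl)→8080 …(+1); best=1320 via (C,hash)
  {AC}: card=160; try (A,hash)→760, (C,merge)→1040, (A,merge)→1070, (C,hash)→1220, (C,nl)→4050, (A,nl)→4080; best=760 via (A,hash)
  {ABC}: card=32; try (C,hash)→1720, (B,nl_idx)→1912, (C,merge)→1940, (B,hash)→2320, (A,hash)→2720, (B,merge)→3000 …(+4); best=1720 via (C,hash)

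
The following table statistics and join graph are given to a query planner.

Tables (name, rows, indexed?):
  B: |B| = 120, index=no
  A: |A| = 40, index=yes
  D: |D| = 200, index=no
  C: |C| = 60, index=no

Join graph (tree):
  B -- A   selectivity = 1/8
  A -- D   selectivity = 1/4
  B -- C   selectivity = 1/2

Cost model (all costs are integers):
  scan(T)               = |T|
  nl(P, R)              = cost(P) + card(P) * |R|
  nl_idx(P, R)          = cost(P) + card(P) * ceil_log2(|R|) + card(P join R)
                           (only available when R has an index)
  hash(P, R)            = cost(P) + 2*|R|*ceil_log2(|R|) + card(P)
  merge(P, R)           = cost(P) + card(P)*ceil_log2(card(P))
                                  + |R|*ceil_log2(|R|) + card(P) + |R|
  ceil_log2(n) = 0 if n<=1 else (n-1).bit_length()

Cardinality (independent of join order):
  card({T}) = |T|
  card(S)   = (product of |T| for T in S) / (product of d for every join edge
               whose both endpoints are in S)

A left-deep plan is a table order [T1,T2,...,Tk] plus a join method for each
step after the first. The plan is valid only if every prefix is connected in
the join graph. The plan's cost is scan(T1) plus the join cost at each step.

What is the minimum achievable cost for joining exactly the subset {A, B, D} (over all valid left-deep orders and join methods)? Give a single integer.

Selinger DP over subsets of {A,B,D}:
  {B}: scan cost=120, card=120
  {A}: scan cost=40, card=40
  {D}: scan cost=200, card=200
  {AB}: card=600; try (A,hash)→720, (B,merge)→1280, (A,merge)→1360, (A,nl_idx)→1440, (B,hash)→1760, (B,nl)→4840 …(+1); best=720 via (A,hash)
  {AD}: card=2000; try (A,hash)→880, (D,merge)→2120, (A,merge)→2280, (D,hash)→3280, (A,nl_idx)→3400, (D,nl)→8040 …(+1); best=880 via (A,hash)
  {ABD}: card=30000; try (D,hash)→4520, (B,hash)→4560, (D,merge)→9120, (B,merge)→25840, (D,nl)→120720, (B,nl)→240880; best=4520 via (D,hash)

4520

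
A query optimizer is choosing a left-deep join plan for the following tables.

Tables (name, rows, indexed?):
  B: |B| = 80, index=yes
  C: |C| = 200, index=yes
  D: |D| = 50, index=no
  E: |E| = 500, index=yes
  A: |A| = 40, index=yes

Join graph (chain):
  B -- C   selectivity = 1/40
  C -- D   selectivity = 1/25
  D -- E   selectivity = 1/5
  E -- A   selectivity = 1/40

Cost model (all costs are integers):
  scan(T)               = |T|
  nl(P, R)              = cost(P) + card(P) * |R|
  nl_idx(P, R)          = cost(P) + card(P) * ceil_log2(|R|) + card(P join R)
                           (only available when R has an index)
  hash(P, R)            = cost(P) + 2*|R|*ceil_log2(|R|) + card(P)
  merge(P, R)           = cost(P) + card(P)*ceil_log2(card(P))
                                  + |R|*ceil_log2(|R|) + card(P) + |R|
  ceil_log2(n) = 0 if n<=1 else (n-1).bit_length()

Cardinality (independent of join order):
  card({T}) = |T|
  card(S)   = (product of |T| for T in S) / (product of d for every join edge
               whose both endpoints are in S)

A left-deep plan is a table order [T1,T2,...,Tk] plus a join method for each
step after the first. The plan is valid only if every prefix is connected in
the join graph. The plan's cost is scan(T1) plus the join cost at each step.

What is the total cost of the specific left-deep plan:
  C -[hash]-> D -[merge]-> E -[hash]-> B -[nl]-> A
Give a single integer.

3251120

step 1: scan C: cost=200, card=200
step 2: join D via hash
    card(P join D) = 200*50/(25) = 400
    cost = 200 + 2*50*6 + 200 = 1000
step 3: join E via merge
    card(P join E) = 400*500/(5) = 40000
    cost = 1000 + 400*9 + 500*9 + 400 + 500 = 10000
step 4: join B via hash
    card(P join B) = 40000*80/(40) = 80000
    cost = 10000 + 2*80*7 + 40000 = 51120
step 5: join A via nl
    card(P join A) = 80000*40/(40) = 80000
    cost = 51120 + 80000*40 = 3251120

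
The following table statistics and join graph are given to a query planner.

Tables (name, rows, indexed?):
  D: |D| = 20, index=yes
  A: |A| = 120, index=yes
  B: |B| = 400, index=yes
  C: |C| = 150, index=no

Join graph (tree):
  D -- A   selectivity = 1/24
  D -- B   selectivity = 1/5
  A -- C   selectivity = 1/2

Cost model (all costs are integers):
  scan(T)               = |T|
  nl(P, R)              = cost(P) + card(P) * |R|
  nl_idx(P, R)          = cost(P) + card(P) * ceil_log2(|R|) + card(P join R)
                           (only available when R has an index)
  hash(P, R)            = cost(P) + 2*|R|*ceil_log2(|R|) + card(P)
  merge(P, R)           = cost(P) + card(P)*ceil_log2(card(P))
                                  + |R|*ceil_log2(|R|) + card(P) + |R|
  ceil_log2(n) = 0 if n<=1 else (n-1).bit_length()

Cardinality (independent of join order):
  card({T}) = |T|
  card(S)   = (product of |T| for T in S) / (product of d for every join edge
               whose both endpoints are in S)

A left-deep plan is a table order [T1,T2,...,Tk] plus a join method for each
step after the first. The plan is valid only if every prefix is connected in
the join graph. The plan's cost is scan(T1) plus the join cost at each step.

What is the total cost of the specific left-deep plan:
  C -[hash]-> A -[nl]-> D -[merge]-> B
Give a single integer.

290980

step 1: scan C: cost=150, card=150
step 2: join A via hash
    card(P join A) = 150*120/(2) = 9000
    cost = 150 + 2*120*7 + 150 = 1980
step 3: join D via nl
    card(P join D) = 9000*20/(24) = 7500
    cost = 1980 + 9000*20 = 181980
step 4: join B via merge
    card(P join B) = 7500*400/(5) = 600000
    cost = 181980 + 7500*13 + 400*9 + 7500 + 400 = 290980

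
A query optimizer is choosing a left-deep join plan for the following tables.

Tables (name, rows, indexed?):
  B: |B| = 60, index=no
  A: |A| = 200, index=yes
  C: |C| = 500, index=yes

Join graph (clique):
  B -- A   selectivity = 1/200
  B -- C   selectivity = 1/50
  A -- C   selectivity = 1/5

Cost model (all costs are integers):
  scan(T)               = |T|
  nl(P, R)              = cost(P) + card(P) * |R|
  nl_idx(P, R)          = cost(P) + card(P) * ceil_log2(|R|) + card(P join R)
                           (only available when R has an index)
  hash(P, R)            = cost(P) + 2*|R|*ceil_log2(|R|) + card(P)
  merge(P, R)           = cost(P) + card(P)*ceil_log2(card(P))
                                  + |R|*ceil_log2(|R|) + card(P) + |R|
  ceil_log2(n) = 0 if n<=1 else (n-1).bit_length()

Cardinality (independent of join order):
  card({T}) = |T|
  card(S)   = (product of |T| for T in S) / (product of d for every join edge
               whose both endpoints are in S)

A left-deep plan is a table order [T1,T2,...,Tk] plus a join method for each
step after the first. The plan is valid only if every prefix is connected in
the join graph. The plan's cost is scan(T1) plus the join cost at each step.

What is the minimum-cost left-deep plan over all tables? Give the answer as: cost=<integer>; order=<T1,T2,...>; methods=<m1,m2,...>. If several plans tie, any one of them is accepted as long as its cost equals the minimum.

Selinger DP (subsets sized 1..n):
  {B}: scan cost=60, card=60
  {A}: scan cost=200, card=200
  {C}: scan cost=500, card=500
  {AB}: card=60; try (A,nl_idx)→600, (B,hash)→1120, (A,merge)→2280, (B,merge)→2420, (A,hash)→3320, (A,nl)→12060 …(+1); best=600 via (A,nl_idx)
  {BC}: card=600; try (C,nl_idx)→1200, (B,hash)→1720, (C,merge)→5480, (B,merge)→5920, (C,hash)→9120, (C,nl)→30060 …(+1); best=1200 via (C,nl_idx)
  {AC}: card=20000; try (A,hash)→4200, (C,merge)→7000, (A,merge)→7300, (C,hash)→9400, (C,nl_idx)→22000, (A,nl_idx)→24500 …(+2); best=4200 via (A,hash)
  {ABC}: card=120; try (C,nl_idx)→1260, (A,hash)→5000, (C,merge)→6020, (A,nl_idx)→6120, (A,merge)→9600, (C,hash)→9660 …(+5); best=1260 via (C,nl_idx)

cost=1260; order=B,A,C; methods=nl_idx,nl_idx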